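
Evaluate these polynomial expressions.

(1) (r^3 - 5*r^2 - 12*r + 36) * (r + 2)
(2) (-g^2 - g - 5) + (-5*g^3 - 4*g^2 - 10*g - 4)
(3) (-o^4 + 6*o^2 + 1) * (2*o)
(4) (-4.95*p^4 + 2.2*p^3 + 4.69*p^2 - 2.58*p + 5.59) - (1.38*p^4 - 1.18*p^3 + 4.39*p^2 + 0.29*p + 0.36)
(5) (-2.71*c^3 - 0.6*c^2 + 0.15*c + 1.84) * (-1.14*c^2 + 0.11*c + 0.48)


(1) = r^4 - 3*r^3 - 22*r^2 + 12*r + 72
(2) = -5*g^3 - 5*g^2 - 11*g - 9
(3) = -2*o^5 + 12*o^3 + 2*o
(4) = -6.33*p^4 + 3.38*p^3 + 0.3*p^2 - 2.87*p + 5.23
(5) = 3.0894*c^5 + 0.3859*c^4 - 1.5378*c^3 - 2.3691*c^2 + 0.2744*c + 0.8832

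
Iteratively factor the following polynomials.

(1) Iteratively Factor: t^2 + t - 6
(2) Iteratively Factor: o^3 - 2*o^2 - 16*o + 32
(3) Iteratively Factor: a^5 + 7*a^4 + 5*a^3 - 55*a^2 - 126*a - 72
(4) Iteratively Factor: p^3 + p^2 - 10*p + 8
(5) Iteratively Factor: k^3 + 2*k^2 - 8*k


(1) = (t - 2)*(t + 3)
(2) = (o - 4)*(o^2 + 2*o - 8) = (o - 4)*(o - 2)*(o + 4)
(3) = (a + 1)*(a^4 + 6*a^3 - a^2 - 54*a - 72) = (a - 3)*(a + 1)*(a^3 + 9*a^2 + 26*a + 24) = (a - 3)*(a + 1)*(a + 4)*(a^2 + 5*a + 6) = (a - 3)*(a + 1)*(a + 3)*(a + 4)*(a + 2)
(4) = (p - 1)*(p^2 + 2*p - 8) = (p - 2)*(p - 1)*(p + 4)
(5) = (k)*(k^2 + 2*k - 8) = k*(k + 4)*(k - 2)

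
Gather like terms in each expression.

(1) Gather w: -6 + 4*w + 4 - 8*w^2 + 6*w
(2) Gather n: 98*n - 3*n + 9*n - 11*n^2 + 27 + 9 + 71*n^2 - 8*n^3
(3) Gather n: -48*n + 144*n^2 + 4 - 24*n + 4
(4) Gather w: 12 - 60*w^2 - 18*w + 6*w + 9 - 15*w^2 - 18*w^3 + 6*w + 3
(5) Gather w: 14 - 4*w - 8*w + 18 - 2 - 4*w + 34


(1) = -8*w^2 + 10*w - 2
(2) = -8*n^3 + 60*n^2 + 104*n + 36
(3) = 144*n^2 - 72*n + 8
(4) = -18*w^3 - 75*w^2 - 6*w + 24
(5) = 64 - 16*w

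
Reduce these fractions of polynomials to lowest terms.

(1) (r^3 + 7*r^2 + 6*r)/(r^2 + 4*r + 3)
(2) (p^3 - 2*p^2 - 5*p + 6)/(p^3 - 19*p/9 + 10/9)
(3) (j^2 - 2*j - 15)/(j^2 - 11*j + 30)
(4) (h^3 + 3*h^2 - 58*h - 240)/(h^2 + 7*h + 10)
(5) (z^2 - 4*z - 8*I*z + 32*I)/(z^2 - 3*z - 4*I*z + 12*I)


(1) = (r^2 + 6*r)/(r + 3)
(2) = (9*p^2 - 9*p - 54)/(9*p^2 + 9*p - 10)
(3) = (j + 3)/(j - 6)
(4) = (h^2 - 2*h - 48)/(h + 2)
(5) = (z^2 + z*(-4 - 8*I) + 32*I)/(z^2 + z*(-3 - 4*I) + 12*I)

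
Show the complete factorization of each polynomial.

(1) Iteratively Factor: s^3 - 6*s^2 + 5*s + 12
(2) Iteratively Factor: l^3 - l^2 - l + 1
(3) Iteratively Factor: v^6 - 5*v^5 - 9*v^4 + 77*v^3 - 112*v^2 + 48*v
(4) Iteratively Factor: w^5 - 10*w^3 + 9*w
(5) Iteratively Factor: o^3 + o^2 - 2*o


(1) = (s - 3)*(s^2 - 3*s - 4) = (s - 4)*(s - 3)*(s + 1)
(2) = (l + 1)*(l^2 - 2*l + 1) = (l - 1)*(l + 1)*(l - 1)
(3) = (v + 4)*(v^5 - 9*v^4 + 27*v^3 - 31*v^2 + 12*v) = (v - 1)*(v + 4)*(v^4 - 8*v^3 + 19*v^2 - 12*v) = (v - 1)^2*(v + 4)*(v^3 - 7*v^2 + 12*v) = (v - 3)*(v - 1)^2*(v + 4)*(v^2 - 4*v) = v*(v - 3)*(v - 1)^2*(v + 4)*(v - 4)
(4) = (w + 1)*(w^4 - w^3 - 9*w^2 + 9*w) = (w + 1)*(w + 3)*(w^3 - 4*w^2 + 3*w) = (w - 1)*(w + 1)*(w + 3)*(w^2 - 3*w) = w*(w - 1)*(w + 1)*(w + 3)*(w - 3)
(5) = (o + 2)*(o^2 - o) = (o - 1)*(o + 2)*(o)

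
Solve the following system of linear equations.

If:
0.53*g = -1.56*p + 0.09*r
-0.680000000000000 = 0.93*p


Then:
g = 0.169811320754717*r + 2.15216068167985
p = -0.73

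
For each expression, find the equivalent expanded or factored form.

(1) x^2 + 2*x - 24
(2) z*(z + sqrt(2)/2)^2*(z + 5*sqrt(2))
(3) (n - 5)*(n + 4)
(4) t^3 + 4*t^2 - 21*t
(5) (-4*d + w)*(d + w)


(1) = (x - 4)*(x + 6)
(2) = z^4 + 6*sqrt(2)*z^3 + 21*z^2/2 + 5*sqrt(2)*z/2
(3) = n^2 - n - 20
(4) = t*(t - 3)*(t + 7)
(5) = -4*d^2 - 3*d*w + w^2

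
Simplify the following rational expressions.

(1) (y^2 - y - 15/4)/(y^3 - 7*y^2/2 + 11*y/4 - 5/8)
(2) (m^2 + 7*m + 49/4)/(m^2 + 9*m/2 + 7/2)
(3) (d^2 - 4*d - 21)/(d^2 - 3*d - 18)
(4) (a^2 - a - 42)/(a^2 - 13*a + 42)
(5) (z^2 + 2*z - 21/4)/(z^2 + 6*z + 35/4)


(1) = (4*y + 6)/(4*y^2 - 4*y + 1)
(2) = (2*m + 7)/(2*m + 2)
(3) = (d - 7)/(d - 6)
(4) = (a + 6)/(a - 6)
(5) = (2*z - 3)/(2*z + 5)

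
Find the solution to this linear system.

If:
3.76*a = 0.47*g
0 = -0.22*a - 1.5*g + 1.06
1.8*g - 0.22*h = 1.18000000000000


Then:
a = 0.09
g = 0.69
h = 0.31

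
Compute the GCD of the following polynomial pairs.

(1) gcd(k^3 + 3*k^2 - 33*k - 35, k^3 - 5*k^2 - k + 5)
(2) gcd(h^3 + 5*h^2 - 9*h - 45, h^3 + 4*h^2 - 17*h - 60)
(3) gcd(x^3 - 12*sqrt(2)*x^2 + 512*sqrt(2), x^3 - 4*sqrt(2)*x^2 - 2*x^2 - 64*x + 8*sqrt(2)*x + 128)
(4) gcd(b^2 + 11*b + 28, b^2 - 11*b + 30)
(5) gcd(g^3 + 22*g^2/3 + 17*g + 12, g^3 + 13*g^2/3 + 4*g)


(1) = k^2 - 4*k - 5
(2) = gcd((h - 3)*(h + 3)*(h + 5), (h - 4)*(h + 3)*(h + 5)) = h^2 + 8*h + 15
(3) = gcd((x - 8*sqrt(2))^2*(x + 4*sqrt(2)), (x - 2)*(x - 8*sqrt(2))*(x + 4*sqrt(2))) = x^2 - 4*sqrt(2)*x - 64
(4) = 1
(5) = gcd((g + 4/3)*(g + 3)^2, g*(g + 4/3)*(g + 3)) = g^2 + 13*g/3 + 4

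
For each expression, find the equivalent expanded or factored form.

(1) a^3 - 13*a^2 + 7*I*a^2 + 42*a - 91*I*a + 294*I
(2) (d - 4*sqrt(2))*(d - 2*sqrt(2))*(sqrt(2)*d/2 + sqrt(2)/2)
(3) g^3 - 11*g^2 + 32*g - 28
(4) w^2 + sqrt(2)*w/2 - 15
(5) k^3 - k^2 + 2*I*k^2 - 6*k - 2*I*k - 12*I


(1) = (a - 7)*(a - 6)*(a + 7*I)
(2) = sqrt(2)*d^3/2 - 6*d^2 + sqrt(2)*d^2/2 - 6*d + 8*sqrt(2)*d + 8*sqrt(2)
(3) = (g - 7)*(g - 2)^2
(4) = (w - 5*sqrt(2)/2)*(w + 3*sqrt(2))
(5) = (k - 3)*(k + 2)*(k + 2*I)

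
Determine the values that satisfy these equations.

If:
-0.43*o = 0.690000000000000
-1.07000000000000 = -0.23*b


Then:
b = 4.65
o = -1.60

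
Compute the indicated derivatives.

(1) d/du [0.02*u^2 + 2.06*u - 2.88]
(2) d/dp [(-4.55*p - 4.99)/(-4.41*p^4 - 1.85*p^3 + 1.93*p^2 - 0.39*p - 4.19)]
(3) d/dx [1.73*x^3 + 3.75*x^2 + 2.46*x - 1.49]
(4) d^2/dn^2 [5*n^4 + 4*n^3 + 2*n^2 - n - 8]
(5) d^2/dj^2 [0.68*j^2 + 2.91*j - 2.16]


(1) = 0.04*u + 2.06
(2) = (-60.1965*p^4 - 104.8586*p^3 - 18.913*p^2 + 19.2614*p + 17.1184)/(19.4481*p^8 + 16.317*p^7 - 13.6001*p^6 - 3.7012*p^5 + 42.1237*p^4 + 13.9976*p^3 - 16.0213*p^2 + 3.2682*p + 17.5561)
(3) = 5.19*x^2 + 7.5*x + 2.46
(4) = 60*n^2 + 24*n + 4
(5) = 1.36000000000000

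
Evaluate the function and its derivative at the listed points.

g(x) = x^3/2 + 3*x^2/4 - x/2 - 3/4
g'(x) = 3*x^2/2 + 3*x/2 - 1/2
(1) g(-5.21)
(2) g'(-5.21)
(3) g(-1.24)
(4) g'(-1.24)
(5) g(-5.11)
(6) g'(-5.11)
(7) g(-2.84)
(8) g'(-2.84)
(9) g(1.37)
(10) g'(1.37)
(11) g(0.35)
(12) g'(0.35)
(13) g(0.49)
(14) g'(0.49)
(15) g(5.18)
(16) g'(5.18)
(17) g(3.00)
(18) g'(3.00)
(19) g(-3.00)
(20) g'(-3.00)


(1) = -48.50
(2) = 32.40
(3) = 0.07
(4) = -0.05
(5) = -45.33
(6) = 31.00
(7) = -4.73
(8) = 7.34
(9) = 1.26
(10) = 4.37
(11) = -0.81
(12) = 0.21
(13) = -0.76
(14) = 0.60
(15) = 86.28
(16) = 47.52
(17) = 18.00
(18) = 17.50
(19) = -6.00
(20) = 8.50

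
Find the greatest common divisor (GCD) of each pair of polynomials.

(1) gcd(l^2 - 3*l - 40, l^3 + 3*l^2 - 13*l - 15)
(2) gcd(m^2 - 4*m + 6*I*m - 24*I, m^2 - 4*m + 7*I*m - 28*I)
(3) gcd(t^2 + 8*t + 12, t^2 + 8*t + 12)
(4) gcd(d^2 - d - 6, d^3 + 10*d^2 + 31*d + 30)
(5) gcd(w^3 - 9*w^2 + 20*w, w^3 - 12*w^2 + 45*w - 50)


(1) = gcd((l - 8)*(l + 5), (l - 3)*(l + 1)*(l + 5)) = l + 5
(2) = gcd((m - 4)*(m + 6*I), (m - 4)*(m + 7*I)) = m - 4
(3) = t^2 + 8*t + 12
(4) = d + 2
(5) = w - 5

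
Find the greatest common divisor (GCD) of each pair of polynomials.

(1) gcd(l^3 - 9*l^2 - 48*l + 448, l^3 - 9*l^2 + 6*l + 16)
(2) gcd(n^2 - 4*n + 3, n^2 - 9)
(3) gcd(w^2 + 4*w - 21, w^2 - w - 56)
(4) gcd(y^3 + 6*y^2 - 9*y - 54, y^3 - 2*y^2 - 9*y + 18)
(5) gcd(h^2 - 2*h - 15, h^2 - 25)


(1) = gcd((l - 8)^2*(l + 7), (l - 8)*(l - 2)*(l + 1)) = l - 8
(2) = n - 3
(3) = w + 7
(4) = gcd((y - 3)*(y + 3)*(y + 6), (y - 3)*(y - 2)*(y + 3)) = y^2 - 9
(5) = gcd((h - 5)*(h + 3), (h - 5)*(h + 5)) = h - 5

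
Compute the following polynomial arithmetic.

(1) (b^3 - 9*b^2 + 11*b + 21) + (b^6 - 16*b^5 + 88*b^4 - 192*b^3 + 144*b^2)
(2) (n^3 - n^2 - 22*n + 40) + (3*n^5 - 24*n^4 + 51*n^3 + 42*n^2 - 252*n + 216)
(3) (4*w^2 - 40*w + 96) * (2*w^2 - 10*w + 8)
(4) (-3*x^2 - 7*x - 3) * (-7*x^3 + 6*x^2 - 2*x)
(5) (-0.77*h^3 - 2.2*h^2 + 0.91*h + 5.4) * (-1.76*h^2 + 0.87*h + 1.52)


(1) = b^6 - 16*b^5 + 88*b^4 - 191*b^3 + 135*b^2 + 11*b + 21
(2) = 3*n^5 - 24*n^4 + 52*n^3 + 41*n^2 - 274*n + 256
(3) = 8*w^4 - 120*w^3 + 624*w^2 - 1280*w + 768
(4) = 21*x^5 + 31*x^4 - 15*x^3 - 4*x^2 + 6*x
(5) = 1.3552*h^5 + 3.2021*h^4 - 4.686*h^3 - 12.0563*h^2 + 6.0812*h + 8.208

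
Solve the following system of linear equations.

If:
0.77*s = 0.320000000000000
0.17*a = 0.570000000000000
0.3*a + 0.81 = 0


Then:
No Solution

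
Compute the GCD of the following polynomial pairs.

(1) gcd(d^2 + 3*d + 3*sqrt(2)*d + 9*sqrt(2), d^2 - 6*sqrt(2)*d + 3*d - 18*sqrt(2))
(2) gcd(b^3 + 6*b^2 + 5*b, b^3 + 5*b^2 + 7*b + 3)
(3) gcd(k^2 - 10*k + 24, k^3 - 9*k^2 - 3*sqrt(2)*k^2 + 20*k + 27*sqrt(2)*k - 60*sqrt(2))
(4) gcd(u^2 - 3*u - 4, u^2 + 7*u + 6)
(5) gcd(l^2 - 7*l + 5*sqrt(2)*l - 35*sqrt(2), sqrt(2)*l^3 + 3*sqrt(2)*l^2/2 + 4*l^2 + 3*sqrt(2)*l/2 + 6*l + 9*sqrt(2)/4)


(1) = gcd((d + 3)*(d + 3*sqrt(2)), (d + 3)*(d - 6*sqrt(2))) = d + 3
(2) = gcd(b*(b + 1)*(b + 5), (b + 1)^2*(b + 3)) = b + 1
(3) = k - 4
(4) = gcd((u - 4)*(u + 1), (u + 1)*(u + 6)) = u + 1
(5) = gcd((l - 7)*(l + 5*sqrt(2)), (l + 3/2)*(l + 3*sqrt(2)/2)*(sqrt(2)*l + 1)) = 1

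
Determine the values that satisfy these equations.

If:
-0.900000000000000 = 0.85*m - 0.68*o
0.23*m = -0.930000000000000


Then:
m = -4.04
o = -3.73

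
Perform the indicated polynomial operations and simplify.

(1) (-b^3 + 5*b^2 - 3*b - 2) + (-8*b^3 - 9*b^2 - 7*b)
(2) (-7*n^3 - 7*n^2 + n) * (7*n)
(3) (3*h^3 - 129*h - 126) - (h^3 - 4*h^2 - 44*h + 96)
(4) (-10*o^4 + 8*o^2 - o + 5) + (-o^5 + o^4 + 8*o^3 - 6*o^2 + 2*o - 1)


(1) = -9*b^3 - 4*b^2 - 10*b - 2
(2) = -49*n^4 - 49*n^3 + 7*n^2
(3) = 2*h^3 + 4*h^2 - 85*h - 222
(4) = -o^5 - 9*o^4 + 8*o^3 + 2*o^2 + o + 4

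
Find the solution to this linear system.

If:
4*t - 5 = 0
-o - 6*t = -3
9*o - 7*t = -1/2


Then:
No Solution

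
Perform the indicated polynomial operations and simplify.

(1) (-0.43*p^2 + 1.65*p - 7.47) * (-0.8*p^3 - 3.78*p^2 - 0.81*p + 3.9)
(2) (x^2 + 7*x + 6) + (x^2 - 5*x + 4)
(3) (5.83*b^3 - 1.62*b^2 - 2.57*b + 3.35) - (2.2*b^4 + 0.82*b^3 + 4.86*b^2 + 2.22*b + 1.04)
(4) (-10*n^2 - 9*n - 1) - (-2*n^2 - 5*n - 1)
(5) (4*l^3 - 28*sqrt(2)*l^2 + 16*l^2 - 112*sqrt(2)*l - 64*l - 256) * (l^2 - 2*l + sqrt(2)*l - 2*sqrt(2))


(1) = 0.344*p^5 + 0.3054*p^4 + 0.0873*p^3 + 25.2231*p^2 + 12.4857*p - 29.133
(2) = 2*x^2 + 2*x + 10
(3) = -2.2*b^4 + 5.01*b^3 - 6.48*b^2 - 4.79*b + 2.31
(4) = -8*n^2 - 4*n
(5) = 4*l^5 - 24*sqrt(2)*l^4 + 8*l^4 - 152*l^3 - 48*sqrt(2)*l^3 - 240*l^2 + 128*sqrt(2)*l^2 - 128*sqrt(2)*l + 960*l + 512*sqrt(2)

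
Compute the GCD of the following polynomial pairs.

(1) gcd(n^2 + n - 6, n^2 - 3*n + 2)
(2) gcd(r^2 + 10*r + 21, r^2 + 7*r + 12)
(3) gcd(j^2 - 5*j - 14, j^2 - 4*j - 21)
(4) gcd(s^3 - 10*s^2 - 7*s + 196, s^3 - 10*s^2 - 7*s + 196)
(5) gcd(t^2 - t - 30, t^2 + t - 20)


(1) = n - 2
(2) = gcd((r + 3)*(r + 7), (r + 3)*(r + 4)) = r + 3
(3) = j - 7
(4) = gcd((s - 7)^2*(s + 4), (s - 7)^2*(s + 4)) = s^3 - 10*s^2 - 7*s + 196
(5) = gcd((t - 6)*(t + 5), (t - 4)*(t + 5)) = t + 5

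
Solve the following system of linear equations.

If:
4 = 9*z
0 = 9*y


Then:
y = 0
z = 4/9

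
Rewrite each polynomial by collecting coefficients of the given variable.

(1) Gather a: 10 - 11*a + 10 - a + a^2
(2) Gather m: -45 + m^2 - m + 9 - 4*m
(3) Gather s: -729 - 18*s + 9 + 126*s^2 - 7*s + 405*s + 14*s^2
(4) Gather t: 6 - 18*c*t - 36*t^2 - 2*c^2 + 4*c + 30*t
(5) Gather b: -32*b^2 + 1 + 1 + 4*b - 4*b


(1) = a^2 - 12*a + 20
(2) = m^2 - 5*m - 36
(3) = 140*s^2 + 380*s - 720
(4) = -2*c^2 + 4*c - 36*t^2 + t*(30 - 18*c) + 6
(5) = 2 - 32*b^2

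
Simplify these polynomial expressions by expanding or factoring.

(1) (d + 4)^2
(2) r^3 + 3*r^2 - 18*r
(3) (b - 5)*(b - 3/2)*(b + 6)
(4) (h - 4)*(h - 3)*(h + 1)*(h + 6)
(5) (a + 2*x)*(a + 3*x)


(1) = d^2 + 8*d + 16
(2) = r*(r - 3)*(r + 6)
(3) = b^3 - b^2/2 - 63*b/2 + 45
(4) = h^4 - 31*h^2 + 42*h + 72
(5) = a^2 + 5*a*x + 6*x^2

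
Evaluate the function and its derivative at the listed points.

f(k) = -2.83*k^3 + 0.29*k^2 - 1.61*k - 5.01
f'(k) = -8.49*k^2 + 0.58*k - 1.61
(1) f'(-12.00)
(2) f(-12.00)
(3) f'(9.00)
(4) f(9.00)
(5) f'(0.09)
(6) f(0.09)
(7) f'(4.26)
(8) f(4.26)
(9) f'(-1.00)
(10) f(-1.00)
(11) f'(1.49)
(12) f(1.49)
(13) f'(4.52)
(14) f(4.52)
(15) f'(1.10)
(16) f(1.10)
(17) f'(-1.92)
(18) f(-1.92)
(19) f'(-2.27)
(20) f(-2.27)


(1) = -1231.13
(2) = 4946.31
(3) = -684.08
(4) = -2059.08
(5) = -1.63
(6) = -5.15
(7) = -153.21
(8) = -225.39
(9) = -10.68
(10) = -0.28
(11) = -19.59
(12) = -16.13
(13) = -172.44
(14) = -267.70
(15) = -11.24
(16) = -10.20
(17) = -34.02
(18) = 19.18
(19) = -46.67
(20) = 33.24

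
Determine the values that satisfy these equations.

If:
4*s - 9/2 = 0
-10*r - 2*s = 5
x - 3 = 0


Then:
r = -29/40
s = 9/8
x = 3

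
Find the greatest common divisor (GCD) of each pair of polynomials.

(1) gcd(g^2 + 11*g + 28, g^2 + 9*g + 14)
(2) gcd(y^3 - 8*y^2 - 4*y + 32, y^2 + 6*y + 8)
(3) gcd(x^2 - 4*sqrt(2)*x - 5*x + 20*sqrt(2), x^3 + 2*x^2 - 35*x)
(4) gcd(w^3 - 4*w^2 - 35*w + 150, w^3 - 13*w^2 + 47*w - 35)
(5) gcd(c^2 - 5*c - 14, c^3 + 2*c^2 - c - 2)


(1) = gcd((g + 4)*(g + 7), (g + 2)*(g + 7)) = g + 7
(2) = gcd((y - 8)*(y - 2)*(y + 2), (y + 2)*(y + 4)) = y + 2
(3) = x - 5
(4) = gcd((w - 5)^2*(w + 6), (w - 7)*(w - 5)*(w - 1)) = w - 5
(5) = gcd((c - 7)*(c + 2), (c - 1)*(c + 1)*(c + 2)) = c + 2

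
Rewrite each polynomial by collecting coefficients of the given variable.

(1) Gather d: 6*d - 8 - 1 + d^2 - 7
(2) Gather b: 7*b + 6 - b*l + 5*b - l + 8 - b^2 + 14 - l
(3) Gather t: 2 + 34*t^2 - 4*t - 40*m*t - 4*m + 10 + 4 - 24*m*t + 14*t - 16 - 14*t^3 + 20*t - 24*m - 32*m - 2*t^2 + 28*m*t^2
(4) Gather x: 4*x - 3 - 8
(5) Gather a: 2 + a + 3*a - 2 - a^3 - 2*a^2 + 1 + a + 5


(1) = d^2 + 6*d - 16
(2) = -b^2 + b*(12 - l) - 2*l + 28
(3) = -60*m - 14*t^3 + t^2*(28*m + 32) + t*(30 - 64*m)
(4) = 4*x - 11
(5) = -a^3 - 2*a^2 + 5*a + 6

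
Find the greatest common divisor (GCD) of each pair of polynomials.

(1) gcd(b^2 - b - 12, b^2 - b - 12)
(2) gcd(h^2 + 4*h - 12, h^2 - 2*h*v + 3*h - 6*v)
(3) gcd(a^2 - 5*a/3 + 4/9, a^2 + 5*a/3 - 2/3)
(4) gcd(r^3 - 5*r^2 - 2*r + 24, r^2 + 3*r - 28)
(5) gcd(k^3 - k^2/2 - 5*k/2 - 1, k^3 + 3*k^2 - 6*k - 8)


(1) = gcd((b - 4)*(b + 3), (b - 4)*(b + 3)) = b^2 - b - 12
(2) = gcd((h - 2)*(h + 6), (h + 3)*(h - 2*v)) = 1
(3) = gcd((a - 4/3)*(a - 1/3), (a - 1/3)*(a + 2)) = a - 1/3
(4) = r - 4
(5) = k^2 - k - 2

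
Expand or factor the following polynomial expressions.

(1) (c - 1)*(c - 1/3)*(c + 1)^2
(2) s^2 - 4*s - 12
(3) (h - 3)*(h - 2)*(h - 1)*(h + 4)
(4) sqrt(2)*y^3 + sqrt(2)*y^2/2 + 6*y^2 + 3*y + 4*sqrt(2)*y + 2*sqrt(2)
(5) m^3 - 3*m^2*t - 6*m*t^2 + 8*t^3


(1) = c^4 + 2*c^3/3 - 4*c^2/3 - 2*c/3 + 1/3
(2) = (s - 6)*(s + 2)
(3) = h^4 - 2*h^3 - 13*h^2 + 38*h - 24
(4) = (y + sqrt(2))*(y + 2*sqrt(2))*(sqrt(2)*y + sqrt(2)/2)
(5) = (m - 4*t)*(m - t)*(m + 2*t)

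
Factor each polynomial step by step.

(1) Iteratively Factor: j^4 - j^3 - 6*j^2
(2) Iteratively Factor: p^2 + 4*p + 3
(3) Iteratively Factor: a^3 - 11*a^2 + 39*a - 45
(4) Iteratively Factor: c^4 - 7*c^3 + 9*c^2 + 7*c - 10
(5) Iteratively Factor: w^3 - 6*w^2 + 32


(1) = (j)*(j^3 - j^2 - 6*j) = j*(j - 3)*(j^2 + 2*j) = j*(j - 3)*(j + 2)*(j)
(2) = (p + 1)*(p + 3)
(3) = (a - 3)*(a^2 - 8*a + 15) = (a - 3)^2*(a - 5)
(4) = (c - 1)*(c^3 - 6*c^2 + 3*c + 10) = (c - 2)*(c - 1)*(c^2 - 4*c - 5) = (c - 2)*(c - 1)*(c + 1)*(c - 5)
(5) = (w + 2)*(w^2 - 8*w + 16) = (w - 4)*(w + 2)*(w - 4)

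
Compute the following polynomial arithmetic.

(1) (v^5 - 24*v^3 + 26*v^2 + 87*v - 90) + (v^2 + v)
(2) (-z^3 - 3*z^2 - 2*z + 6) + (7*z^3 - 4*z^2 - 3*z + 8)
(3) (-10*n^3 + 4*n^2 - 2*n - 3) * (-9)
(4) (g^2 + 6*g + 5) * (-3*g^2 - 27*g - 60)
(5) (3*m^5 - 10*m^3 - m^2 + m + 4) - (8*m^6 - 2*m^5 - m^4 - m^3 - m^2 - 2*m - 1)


(1) = v^5 - 24*v^3 + 27*v^2 + 88*v - 90
(2) = 6*z^3 - 7*z^2 - 5*z + 14
(3) = 90*n^3 - 36*n^2 + 18*n + 27
(4) = -3*g^4 - 45*g^3 - 237*g^2 - 495*g - 300
(5) = -8*m^6 + 5*m^5 + m^4 - 9*m^3 + 3*m + 5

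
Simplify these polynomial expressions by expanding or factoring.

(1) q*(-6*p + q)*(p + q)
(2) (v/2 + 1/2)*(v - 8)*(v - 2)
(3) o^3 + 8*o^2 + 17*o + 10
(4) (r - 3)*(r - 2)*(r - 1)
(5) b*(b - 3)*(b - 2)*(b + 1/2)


(1) = -6*p^2*q - 5*p*q^2 + q^3
(2) = v^3/2 - 9*v^2/2 + 3*v + 8
(3) = (o + 1)*(o + 2)*(o + 5)
(4) = r^3 - 6*r^2 + 11*r - 6
(5) = b^4 - 9*b^3/2 + 7*b^2/2 + 3*b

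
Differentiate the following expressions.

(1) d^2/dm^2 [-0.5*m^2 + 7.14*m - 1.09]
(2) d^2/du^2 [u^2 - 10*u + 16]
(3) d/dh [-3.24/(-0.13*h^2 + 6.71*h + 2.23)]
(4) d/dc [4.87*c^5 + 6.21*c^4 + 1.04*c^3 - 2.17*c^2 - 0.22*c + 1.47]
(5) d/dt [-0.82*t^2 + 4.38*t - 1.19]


(1) = -1.00000000000000
(2) = 2
(3) = (21.7404 - 0.8424*h)/(-0.13*h^2 + 6.71*h + 2.23)^2
(4) = 24.35*c^4 + 24.84*c^3 + 3.12*c^2 - 4.34*c - 0.22
(5) = 4.38 - 1.64*t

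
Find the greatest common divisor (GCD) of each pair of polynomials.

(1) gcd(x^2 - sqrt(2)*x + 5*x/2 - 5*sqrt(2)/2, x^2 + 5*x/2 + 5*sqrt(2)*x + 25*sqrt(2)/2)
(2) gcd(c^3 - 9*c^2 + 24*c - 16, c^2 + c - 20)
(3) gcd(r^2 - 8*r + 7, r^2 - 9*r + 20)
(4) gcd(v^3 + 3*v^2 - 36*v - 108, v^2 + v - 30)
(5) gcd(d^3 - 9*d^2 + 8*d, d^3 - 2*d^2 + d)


(1) = x + 5/2
(2) = c - 4
(3) = gcd((r - 7)*(r - 1), (r - 5)*(r - 4)) = 1
(4) = gcd((v - 6)*(v + 3)*(v + 6), (v - 5)*(v + 6)) = v + 6
(5) = d^2 - d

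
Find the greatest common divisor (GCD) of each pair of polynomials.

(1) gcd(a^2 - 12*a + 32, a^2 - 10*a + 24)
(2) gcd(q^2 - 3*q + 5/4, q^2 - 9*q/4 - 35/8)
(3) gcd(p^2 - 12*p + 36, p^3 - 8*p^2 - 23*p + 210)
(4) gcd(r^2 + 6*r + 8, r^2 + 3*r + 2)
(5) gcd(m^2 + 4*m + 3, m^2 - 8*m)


(1) = a - 4
(2) = gcd((q - 5/2)*(q - 1/2), (q - 7/2)*(q + 5/4)) = 1
(3) = gcd((p - 6)^2, (p - 7)*(p - 6)*(p + 5)) = p - 6
(4) = r + 2
(5) = gcd((m + 1)*(m + 3), m*(m - 8)) = 1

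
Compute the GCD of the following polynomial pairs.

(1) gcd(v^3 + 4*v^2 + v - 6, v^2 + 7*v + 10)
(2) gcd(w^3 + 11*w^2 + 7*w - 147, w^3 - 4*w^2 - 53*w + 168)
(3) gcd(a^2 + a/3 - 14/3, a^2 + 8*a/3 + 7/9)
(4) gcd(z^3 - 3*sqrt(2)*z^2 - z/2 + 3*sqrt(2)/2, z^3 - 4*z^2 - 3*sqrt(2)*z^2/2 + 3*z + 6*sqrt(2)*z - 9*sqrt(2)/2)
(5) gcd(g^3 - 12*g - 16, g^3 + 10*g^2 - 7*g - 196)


(1) = gcd((v - 1)*(v + 2)*(v + 3), (v + 2)*(v + 5)) = v + 2
(2) = gcd((w - 3)*(w + 7)^2, (w - 8)*(w - 3)*(w + 7)) = w^2 + 4*w - 21
(3) = gcd((a - 2)*(a + 7/3), (a + 1/3)*(a + 7/3)) = a + 7/3
(4) = 1
(5) = g - 4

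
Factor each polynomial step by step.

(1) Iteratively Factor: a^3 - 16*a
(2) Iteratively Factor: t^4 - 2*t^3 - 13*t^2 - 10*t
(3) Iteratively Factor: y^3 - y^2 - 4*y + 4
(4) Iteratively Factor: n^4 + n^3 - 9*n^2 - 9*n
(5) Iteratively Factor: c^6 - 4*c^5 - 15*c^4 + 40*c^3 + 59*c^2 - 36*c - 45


(1) = (a - 4)*(a^2 + 4*a) = a*(a - 4)*(a + 4)
(2) = (t + 1)*(t^3 - 3*t^2 - 10*t) = (t + 1)*(t + 2)*(t^2 - 5*t) = t*(t + 1)*(t + 2)*(t - 5)
(3) = (y - 1)*(y^2 - 4) = (y - 2)*(y - 1)*(y + 2)
(4) = (n - 3)*(n^3 + 4*n^2 + 3*n) = n*(n - 3)*(n^2 + 4*n + 3) = n*(n - 3)*(n + 1)*(n + 3)
(5) = (c + 3)*(c^5 - 7*c^4 + 6*c^3 + 22*c^2 - 7*c - 15) = (c - 5)*(c + 3)*(c^4 - 2*c^3 - 4*c^2 + 2*c + 3) = (c - 5)*(c + 1)*(c + 3)*(c^3 - 3*c^2 - c + 3) = (c - 5)*(c - 1)*(c + 1)*(c + 3)*(c^2 - 2*c - 3) = (c - 5)*(c - 3)*(c - 1)*(c + 1)*(c + 3)*(c + 1)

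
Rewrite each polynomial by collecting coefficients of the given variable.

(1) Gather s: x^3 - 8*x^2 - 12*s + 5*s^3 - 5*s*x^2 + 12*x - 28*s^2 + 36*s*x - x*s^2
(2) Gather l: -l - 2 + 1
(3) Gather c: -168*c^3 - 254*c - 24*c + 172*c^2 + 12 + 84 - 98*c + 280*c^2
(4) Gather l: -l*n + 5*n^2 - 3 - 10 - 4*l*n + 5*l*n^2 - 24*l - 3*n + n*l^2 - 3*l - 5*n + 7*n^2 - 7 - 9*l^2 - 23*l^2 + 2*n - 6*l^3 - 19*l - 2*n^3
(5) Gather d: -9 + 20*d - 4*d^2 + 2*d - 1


(1) = 5*s^3 + s^2*(-x - 28) + s*(-5*x^2 + 36*x - 12) + x^3 - 8*x^2 + 12*x
(2) = -l - 1
(3) = -168*c^3 + 452*c^2 - 376*c + 96
(4) = -6*l^3 + l^2*(n - 32) + l*(5*n^2 - 5*n - 46) - 2*n^3 + 12*n^2 - 6*n - 20
(5) = -4*d^2 + 22*d - 10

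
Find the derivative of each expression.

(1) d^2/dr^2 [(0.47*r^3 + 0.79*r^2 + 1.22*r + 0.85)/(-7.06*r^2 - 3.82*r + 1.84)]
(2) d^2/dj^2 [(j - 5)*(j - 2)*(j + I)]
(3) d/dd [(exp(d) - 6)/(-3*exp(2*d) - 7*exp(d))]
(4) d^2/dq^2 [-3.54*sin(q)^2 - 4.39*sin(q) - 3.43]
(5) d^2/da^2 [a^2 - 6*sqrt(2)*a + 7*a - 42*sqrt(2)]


(1) = (-104.93488*r^3 - 295.95564*r^2 - 242.18004*r - 69.39028)/(351.895816*r^6 + 571.207656*r^5 + 33.93036*r^4 - 241.997*r^3 - 8.84304*r^2 + 38.798976*r - 6.229504)
(2) = 6*j - 14 + 2*I
(3) = 3*(exp(2*d) - 12*exp(d) - 14)*exp(-d)/(9*exp(2*d) + 42*exp(d) + 49)
(4) = 4.39*sin(q) - 7.08*cos(2*q)
(5) = 2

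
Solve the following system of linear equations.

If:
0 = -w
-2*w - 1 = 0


Then:
No Solution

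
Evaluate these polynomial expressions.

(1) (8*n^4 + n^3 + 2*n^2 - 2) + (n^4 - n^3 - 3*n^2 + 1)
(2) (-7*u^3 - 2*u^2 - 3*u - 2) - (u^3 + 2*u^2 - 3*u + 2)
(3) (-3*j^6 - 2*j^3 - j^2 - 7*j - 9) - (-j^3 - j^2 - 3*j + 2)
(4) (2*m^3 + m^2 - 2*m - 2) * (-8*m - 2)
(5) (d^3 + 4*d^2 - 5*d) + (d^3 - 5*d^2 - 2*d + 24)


(1) = 9*n^4 - n^2 - 1
(2) = -8*u^3 - 4*u^2 - 4
(3) = -3*j^6 - j^3 - 4*j - 11
(4) = -16*m^4 - 12*m^3 + 14*m^2 + 20*m + 4
(5) = 2*d^3 - d^2 - 7*d + 24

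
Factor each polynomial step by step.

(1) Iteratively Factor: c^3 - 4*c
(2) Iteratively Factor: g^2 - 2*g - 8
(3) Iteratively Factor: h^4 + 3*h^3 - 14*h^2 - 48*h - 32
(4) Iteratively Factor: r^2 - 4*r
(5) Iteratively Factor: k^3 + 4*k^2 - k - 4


(1) = (c)*(c^2 - 4) = c*(c + 2)*(c - 2)
(2) = (g - 4)*(g + 2)
(3) = (h + 1)*(h^3 + 2*h^2 - 16*h - 32) = (h - 4)*(h + 1)*(h^2 + 6*h + 8) = (h - 4)*(h + 1)*(h + 2)*(h + 4)
(4) = (r - 4)*(r)
(5) = (k - 1)*(k^2 + 5*k + 4) = (k - 1)*(k + 4)*(k + 1)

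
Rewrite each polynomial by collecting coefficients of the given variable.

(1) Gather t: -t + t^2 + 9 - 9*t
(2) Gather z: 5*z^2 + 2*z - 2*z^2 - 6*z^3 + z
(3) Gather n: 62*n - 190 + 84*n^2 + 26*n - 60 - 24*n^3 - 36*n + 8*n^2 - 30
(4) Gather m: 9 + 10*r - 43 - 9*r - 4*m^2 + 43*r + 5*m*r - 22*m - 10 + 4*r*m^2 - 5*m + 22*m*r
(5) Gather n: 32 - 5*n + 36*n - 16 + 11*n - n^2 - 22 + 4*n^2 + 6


(1) = t^2 - 10*t + 9
(2) = -6*z^3 + 3*z^2 + 3*z
(3) = -24*n^3 + 92*n^2 + 52*n - 280
(4) = m^2*(4*r - 4) + m*(27*r - 27) + 44*r - 44
(5) = 3*n^2 + 42*n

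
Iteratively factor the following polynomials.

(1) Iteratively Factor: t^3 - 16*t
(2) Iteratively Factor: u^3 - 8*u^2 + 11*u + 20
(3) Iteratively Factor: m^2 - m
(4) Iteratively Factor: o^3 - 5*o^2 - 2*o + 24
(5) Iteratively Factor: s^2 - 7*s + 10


(1) = (t + 4)*(t^2 - 4*t) = (t - 4)*(t + 4)*(t)
(2) = (u - 5)*(u^2 - 3*u - 4) = (u - 5)*(u + 1)*(u - 4)
(3) = (m - 1)*(m)
(4) = (o - 4)*(o^2 - o - 6) = (o - 4)*(o + 2)*(o - 3)
(5) = (s - 2)*(s - 5)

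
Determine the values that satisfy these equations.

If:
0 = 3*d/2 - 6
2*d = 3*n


Then:
d = 4
n = 8/3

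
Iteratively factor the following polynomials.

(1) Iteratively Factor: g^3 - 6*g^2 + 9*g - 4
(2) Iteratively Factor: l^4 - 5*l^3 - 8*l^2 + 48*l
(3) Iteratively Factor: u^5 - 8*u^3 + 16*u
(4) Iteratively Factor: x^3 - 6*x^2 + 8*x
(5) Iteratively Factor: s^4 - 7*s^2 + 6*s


(1) = (g - 1)*(g^2 - 5*g + 4) = (g - 1)^2*(g - 4)
(2) = (l)*(l^3 - 5*l^2 - 8*l + 48) = l*(l - 4)*(l^2 - l - 12) = l*(l - 4)*(l + 3)*(l - 4)
(3) = (u + 2)*(u^4 - 2*u^3 - 4*u^2 + 8*u) = u*(u + 2)*(u^3 - 2*u^2 - 4*u + 8) = u*(u + 2)^2*(u^2 - 4*u + 4) = u*(u - 2)*(u + 2)^2*(u - 2)
(4) = (x - 2)*(x^2 - 4*x) = x*(x - 2)*(x - 4)
(5) = (s - 2)*(s^3 + 2*s^2 - 3*s) = s*(s - 2)*(s^2 + 2*s - 3) = s*(s - 2)*(s + 3)*(s - 1)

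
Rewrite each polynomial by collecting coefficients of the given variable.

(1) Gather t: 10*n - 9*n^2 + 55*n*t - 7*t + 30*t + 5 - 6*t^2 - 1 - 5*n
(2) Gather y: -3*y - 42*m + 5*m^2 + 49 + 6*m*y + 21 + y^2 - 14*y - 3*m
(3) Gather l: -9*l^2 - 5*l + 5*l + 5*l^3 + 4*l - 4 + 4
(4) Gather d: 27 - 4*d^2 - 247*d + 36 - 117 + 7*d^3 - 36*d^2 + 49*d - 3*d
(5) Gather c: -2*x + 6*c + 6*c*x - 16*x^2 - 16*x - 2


(1) = -9*n^2 + 5*n - 6*t^2 + t*(55*n + 23) + 4
(2) = 5*m^2 - 45*m + y^2 + y*(6*m - 17) + 70
(3) = 5*l^3 - 9*l^2 + 4*l
(4) = 7*d^3 - 40*d^2 - 201*d - 54
(5) = c*(6*x + 6) - 16*x^2 - 18*x - 2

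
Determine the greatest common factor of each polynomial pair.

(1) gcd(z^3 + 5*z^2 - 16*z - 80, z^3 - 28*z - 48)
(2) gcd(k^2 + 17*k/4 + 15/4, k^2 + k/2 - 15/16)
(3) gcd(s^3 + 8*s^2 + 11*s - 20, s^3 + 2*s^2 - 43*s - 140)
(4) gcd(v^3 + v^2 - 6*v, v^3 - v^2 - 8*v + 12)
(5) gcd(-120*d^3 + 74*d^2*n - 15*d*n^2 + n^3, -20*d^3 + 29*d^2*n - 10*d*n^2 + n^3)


(1) = z + 4
(2) = gcd((k + 5/4)*(k + 3), (k - 3/4)*(k + 5/4)) = k + 5/4
(3) = s^2 + 9*s + 20
(4) = gcd(v*(v - 2)*(v + 3), (v - 2)^2*(v + 3)) = v^2 + v - 6
(5) = gcd((-6*d + n)*(-5*d + n)*(-4*d + n), (-5*d + n)*(-4*d + n)*(-d + n)) = 20*d^2 - 9*d*n + n^2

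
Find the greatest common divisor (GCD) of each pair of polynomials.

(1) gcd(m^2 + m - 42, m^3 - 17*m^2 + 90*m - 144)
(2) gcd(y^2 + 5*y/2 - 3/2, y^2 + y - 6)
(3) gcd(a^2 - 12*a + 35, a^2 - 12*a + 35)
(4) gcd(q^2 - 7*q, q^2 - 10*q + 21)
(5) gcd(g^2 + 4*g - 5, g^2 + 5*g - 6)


(1) = gcd((m - 6)*(m + 7), (m - 8)*(m - 6)*(m - 3)) = m - 6
(2) = y + 3
(3) = gcd((a - 7)*(a - 5), (a - 7)*(a - 5)) = a^2 - 12*a + 35
(4) = q - 7
(5) = g - 1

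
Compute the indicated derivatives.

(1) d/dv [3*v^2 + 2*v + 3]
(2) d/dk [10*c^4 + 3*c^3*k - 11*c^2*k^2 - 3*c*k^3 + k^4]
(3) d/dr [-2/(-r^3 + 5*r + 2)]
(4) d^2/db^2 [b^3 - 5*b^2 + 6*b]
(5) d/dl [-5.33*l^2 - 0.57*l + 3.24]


(1) = 6*v + 2
(2) = 3*c^3 - 22*c^2*k - 9*c*k^2 + 4*k^3
(3) = 2*(5 - 3*r^2)/(-r^3 + 5*r + 2)^2
(4) = 6*b - 10
(5) = -10.66*l - 0.57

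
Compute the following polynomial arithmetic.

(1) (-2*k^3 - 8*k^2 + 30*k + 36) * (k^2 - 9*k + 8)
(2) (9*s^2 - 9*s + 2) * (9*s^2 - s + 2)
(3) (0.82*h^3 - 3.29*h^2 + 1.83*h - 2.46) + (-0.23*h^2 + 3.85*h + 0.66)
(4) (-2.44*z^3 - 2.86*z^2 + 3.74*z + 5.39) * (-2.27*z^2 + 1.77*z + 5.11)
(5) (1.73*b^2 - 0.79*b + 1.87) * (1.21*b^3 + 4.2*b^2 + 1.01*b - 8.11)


(1) = -2*k^5 + 10*k^4 + 86*k^3 - 298*k^2 - 84*k + 288
(2) = 81*s^4 - 90*s^3 + 45*s^2 - 20*s + 4
(3) = 0.82*h^3 - 3.52*h^2 + 5.68*h - 1.8
(4) = 5.5388*z^5 + 2.1734*z^4 - 26.0204*z^3 - 20.2301*z^2 + 28.6517*z + 27.5429
(5) = 2.0933*b^5 + 6.3101*b^4 + 0.692*b^3 - 6.9742*b^2 + 8.2956*b - 15.1657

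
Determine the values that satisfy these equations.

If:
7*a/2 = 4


Then:
a = 8/7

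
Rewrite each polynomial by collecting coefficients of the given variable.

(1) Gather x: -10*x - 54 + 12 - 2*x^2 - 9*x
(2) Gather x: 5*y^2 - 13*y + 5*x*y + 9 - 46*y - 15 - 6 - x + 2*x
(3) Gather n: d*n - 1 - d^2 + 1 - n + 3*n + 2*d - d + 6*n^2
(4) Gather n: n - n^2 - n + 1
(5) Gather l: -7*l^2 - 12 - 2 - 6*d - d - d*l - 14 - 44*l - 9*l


(1) = -2*x^2 - 19*x - 42
(2) = x*(5*y + 1) + 5*y^2 - 59*y - 12
(3) = -d^2 + d + 6*n^2 + n*(d + 2)
(4) = 1 - n^2
(5) = -7*d - 7*l^2 + l*(-d - 53) - 28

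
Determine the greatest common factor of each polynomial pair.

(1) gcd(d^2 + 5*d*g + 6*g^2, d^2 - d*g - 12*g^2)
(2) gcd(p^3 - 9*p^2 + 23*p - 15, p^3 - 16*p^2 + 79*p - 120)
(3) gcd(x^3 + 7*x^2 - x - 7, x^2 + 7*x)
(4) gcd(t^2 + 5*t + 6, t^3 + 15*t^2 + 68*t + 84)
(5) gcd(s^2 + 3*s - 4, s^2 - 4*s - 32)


(1) = d + 3*g
(2) = p^2 - 8*p + 15
(3) = gcd((x - 1)*(x + 1)*(x + 7), x*(x + 7)) = x + 7
(4) = t + 2
(5) = s + 4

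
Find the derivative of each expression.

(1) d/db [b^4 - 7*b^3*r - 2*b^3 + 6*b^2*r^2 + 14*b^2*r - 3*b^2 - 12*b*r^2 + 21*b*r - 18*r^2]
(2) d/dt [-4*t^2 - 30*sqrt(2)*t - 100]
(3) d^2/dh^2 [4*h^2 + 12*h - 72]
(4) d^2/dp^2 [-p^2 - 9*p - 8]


(1) = 4*b^3 - 21*b^2*r - 6*b^2 + 12*b*r^2 + 28*b*r - 6*b - 12*r^2 + 21*r
(2) = -8*t - 30*sqrt(2)
(3) = 8
(4) = -2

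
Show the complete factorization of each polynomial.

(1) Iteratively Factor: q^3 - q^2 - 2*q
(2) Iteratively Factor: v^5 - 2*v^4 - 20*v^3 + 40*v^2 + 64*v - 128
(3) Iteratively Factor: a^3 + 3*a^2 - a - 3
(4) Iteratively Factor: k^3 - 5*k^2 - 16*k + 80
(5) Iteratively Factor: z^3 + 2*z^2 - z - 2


(1) = (q)*(q^2 - q - 2) = q*(q - 2)*(q + 1)
(2) = (v - 4)*(v^4 + 2*v^3 - 12*v^2 - 8*v + 32) = (v - 4)*(v + 4)*(v^3 - 2*v^2 - 4*v + 8) = (v - 4)*(v - 2)*(v + 4)*(v^2 - 4) = (v - 4)*(v - 2)*(v + 2)*(v + 4)*(v - 2)
(3) = (a - 1)*(a^2 + 4*a + 3) = (a - 1)*(a + 1)*(a + 3)
(4) = (k - 4)*(k^2 - k - 20) = (k - 4)*(k + 4)*(k - 5)
(5) = (z - 1)*(z^2 + 3*z + 2) = (z - 1)*(z + 2)*(z + 1)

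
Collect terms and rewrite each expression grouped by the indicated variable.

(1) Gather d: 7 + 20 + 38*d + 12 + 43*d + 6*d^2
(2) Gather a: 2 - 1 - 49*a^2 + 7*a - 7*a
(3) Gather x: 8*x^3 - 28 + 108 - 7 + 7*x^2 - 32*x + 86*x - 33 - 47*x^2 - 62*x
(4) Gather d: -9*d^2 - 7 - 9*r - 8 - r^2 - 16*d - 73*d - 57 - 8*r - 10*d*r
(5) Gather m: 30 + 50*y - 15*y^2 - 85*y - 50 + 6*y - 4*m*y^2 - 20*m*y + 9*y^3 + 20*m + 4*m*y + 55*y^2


(1) = 6*d^2 + 81*d + 39
(2) = 1 - 49*a^2
(3) = 8*x^3 - 40*x^2 - 8*x + 40
(4) = -9*d^2 + d*(-10*r - 89) - r^2 - 17*r - 72
(5) = m*(-4*y^2 - 16*y + 20) + 9*y^3 + 40*y^2 - 29*y - 20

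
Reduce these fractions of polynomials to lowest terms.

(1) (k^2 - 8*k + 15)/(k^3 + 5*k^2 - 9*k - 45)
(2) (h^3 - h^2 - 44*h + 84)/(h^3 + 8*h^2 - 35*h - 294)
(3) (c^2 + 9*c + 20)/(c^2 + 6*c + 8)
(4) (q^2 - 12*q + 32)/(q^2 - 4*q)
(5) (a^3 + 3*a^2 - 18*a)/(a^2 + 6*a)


(1) = (k - 5)/(k^2 + 8*k + 15)
(2) = (h - 2)/(h + 7)
(3) = (c + 5)/(c + 2)
(4) = (q - 8)/q
(5) = a - 3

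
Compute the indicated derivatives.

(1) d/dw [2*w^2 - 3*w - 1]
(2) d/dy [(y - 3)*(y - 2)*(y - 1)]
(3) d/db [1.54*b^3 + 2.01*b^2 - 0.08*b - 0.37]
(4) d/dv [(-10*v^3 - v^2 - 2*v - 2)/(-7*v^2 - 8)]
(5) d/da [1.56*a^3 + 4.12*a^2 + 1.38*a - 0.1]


(1) = 4*w - 3
(2) = 3*y^2 - 12*y + 11
(3) = 4.62*b^2 + 4.02*b - 0.08
(4) = 2*(35*v^4 + 113*v^2 - 6*v + 8)/(49*v^4 + 112*v^2 + 64)
(5) = 4.68*a^2 + 8.24*a + 1.38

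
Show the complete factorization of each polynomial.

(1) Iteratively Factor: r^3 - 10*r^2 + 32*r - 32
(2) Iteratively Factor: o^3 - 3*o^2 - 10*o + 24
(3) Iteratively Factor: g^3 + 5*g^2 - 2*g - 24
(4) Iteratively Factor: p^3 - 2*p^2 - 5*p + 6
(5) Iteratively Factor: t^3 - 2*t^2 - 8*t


(1) = (r - 4)*(r^2 - 6*r + 8) = (r - 4)*(r - 2)*(r - 4)
(2) = (o + 3)*(o^2 - 6*o + 8) = (o - 2)*(o + 3)*(o - 4)
(3) = (g + 3)*(g^2 + 2*g - 8) = (g - 2)*(g + 3)*(g + 4)
(4) = (p + 2)*(p^2 - 4*p + 3) = (p - 1)*(p + 2)*(p - 3)
(5) = (t + 2)*(t^2 - 4*t) = t*(t + 2)*(t - 4)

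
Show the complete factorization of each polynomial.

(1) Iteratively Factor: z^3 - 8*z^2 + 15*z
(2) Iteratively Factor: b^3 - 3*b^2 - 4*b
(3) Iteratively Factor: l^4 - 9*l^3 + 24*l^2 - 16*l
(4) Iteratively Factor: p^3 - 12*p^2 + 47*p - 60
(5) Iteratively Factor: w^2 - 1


(1) = (z - 3)*(z^2 - 5*z) = (z - 5)*(z - 3)*(z)
(2) = (b + 1)*(b^2 - 4*b) = b*(b + 1)*(b - 4)
(3) = (l - 4)*(l^3 - 5*l^2 + 4*l) = (l - 4)*(l - 1)*(l^2 - 4*l) = l*(l - 4)*(l - 1)*(l - 4)
(4) = (p - 3)*(p^2 - 9*p + 20) = (p - 4)*(p - 3)*(p - 5)
(5) = (w - 1)*(w + 1)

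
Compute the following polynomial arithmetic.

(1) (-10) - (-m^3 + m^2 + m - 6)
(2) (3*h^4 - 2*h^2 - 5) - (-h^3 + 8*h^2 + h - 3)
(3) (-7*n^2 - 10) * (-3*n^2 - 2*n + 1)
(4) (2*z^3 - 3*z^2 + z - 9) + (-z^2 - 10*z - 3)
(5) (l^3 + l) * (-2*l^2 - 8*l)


(1) = m^3 - m^2 - m - 4
(2) = 3*h^4 + h^3 - 10*h^2 - h - 2
(3) = 21*n^4 + 14*n^3 + 23*n^2 + 20*n - 10
(4) = 2*z^3 - 4*z^2 - 9*z - 12
(5) = -2*l^5 - 8*l^4 - 2*l^3 - 8*l^2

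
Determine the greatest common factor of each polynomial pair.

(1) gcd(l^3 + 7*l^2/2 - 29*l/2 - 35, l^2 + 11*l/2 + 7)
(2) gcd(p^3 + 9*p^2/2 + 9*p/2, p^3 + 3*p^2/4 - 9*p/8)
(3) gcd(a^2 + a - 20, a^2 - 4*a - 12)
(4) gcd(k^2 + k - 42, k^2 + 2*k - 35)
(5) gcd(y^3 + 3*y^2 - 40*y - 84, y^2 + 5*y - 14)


(1) = l + 2
(2) = p^2 + 3*p/2
(3) = 1
(4) = k + 7
(5) = gcd((y - 6)*(y + 2)*(y + 7), (y - 2)*(y + 7)) = y + 7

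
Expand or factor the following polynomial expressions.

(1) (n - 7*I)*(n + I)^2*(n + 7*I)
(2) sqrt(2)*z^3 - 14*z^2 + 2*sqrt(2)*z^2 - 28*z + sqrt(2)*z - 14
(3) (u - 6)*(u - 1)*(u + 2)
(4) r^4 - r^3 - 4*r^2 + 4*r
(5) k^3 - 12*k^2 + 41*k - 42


(1) = n^4 + 2*I*n^3 + 48*n^2 + 98*I*n - 49
(2) = (z + 1)*(z - 7*sqrt(2))*(sqrt(2)*z + sqrt(2))
(3) = u^3 - 5*u^2 - 8*u + 12
(4) = r*(r - 2)*(r - 1)*(r + 2)
(5) = (k - 7)*(k - 3)*(k - 2)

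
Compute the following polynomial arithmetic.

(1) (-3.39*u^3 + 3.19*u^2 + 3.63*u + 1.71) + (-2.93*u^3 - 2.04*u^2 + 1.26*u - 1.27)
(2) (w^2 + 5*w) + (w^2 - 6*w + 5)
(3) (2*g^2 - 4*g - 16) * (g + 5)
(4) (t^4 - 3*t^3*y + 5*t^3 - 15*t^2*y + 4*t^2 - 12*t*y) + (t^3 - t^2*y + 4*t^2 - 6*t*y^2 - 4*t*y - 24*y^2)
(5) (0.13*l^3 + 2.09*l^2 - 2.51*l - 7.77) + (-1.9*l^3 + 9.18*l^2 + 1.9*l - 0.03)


(1) = -6.32*u^3 + 1.15*u^2 + 4.89*u + 0.44
(2) = 2*w^2 - w + 5
(3) = 2*g^3 + 6*g^2 - 36*g - 80
(4) = t^4 - 3*t^3*y + 6*t^3 - 16*t^2*y + 8*t^2 - 6*t*y^2 - 16*t*y - 24*y^2
(5) = -1.77*l^3 + 11.27*l^2 - 0.61*l - 7.8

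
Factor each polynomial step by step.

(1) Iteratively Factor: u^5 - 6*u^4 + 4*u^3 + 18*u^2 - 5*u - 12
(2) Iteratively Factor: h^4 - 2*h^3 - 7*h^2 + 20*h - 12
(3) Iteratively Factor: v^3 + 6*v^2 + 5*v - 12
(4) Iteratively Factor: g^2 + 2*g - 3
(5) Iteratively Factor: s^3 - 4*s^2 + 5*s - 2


(1) = (u + 1)*(u^4 - 7*u^3 + 11*u^2 + 7*u - 12) = (u + 1)^2*(u^3 - 8*u^2 + 19*u - 12) = (u - 4)*(u + 1)^2*(u^2 - 4*u + 3) = (u - 4)*(u - 1)*(u + 1)^2*(u - 3)
(2) = (h - 2)*(h^3 - 7*h + 6) = (h - 2)^2*(h^2 + 2*h - 3) = (h - 2)^2*(h - 1)*(h + 3)
(3) = (v + 3)*(v^2 + 3*v - 4) = (v + 3)*(v + 4)*(v - 1)
(4) = (g - 1)*(g + 3)
(5) = (s - 1)*(s^2 - 3*s + 2) = (s - 1)^2*(s - 2)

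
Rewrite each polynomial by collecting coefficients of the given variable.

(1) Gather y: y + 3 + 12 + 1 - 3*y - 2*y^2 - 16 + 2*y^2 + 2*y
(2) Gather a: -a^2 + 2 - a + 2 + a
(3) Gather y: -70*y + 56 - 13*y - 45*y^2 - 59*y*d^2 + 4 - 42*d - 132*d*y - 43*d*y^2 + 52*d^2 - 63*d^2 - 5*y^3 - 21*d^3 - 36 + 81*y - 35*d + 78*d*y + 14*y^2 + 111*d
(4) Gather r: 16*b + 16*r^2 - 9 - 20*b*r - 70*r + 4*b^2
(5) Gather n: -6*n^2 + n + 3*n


(1) = 0
(2) = 4 - a^2
(3) = -21*d^3 - 11*d^2 + 34*d - 5*y^3 + y^2*(-43*d - 31) + y*(-59*d^2 - 54*d - 2) + 24
(4) = 4*b^2 + 16*b + 16*r^2 + r*(-20*b - 70) - 9
(5) = -6*n^2 + 4*n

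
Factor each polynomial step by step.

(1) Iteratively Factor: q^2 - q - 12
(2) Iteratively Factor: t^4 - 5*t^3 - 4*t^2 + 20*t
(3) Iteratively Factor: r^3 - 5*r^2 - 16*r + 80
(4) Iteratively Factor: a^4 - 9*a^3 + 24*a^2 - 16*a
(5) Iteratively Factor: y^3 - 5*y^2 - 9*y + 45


(1) = (q + 3)*(q - 4)
(2) = (t + 2)*(t^3 - 7*t^2 + 10*t) = t*(t + 2)*(t^2 - 7*t + 10) = t*(t - 2)*(t + 2)*(t - 5)
(3) = (r + 4)*(r^2 - 9*r + 20) = (r - 4)*(r + 4)*(r - 5)
(4) = (a - 4)*(a^3 - 5*a^2 + 4*a) = a*(a - 4)*(a^2 - 5*a + 4) = a*(a - 4)^2*(a - 1)
(5) = (y - 5)*(y^2 - 9) = (y - 5)*(y - 3)*(y + 3)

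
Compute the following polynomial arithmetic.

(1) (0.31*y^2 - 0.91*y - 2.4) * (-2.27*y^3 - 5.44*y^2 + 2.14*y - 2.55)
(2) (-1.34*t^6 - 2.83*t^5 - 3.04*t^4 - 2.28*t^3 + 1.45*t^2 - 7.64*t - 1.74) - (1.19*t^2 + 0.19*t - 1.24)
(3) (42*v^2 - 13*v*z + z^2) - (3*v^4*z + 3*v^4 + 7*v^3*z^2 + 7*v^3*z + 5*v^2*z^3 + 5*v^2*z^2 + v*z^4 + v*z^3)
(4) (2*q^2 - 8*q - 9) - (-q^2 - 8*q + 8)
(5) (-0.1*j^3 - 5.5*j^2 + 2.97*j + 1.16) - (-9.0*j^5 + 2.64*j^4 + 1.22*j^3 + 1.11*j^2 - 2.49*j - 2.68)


(1) = -0.7037*y^5 + 0.3793*y^4 + 11.0618*y^3 + 10.3181*y^2 - 2.8155*y + 6.12
(2) = -1.34*t^6 - 2.83*t^5 - 3.04*t^4 - 2.28*t^3 + 0.26*t^2 - 7.83*t - 0.5
(3) = -3*v^4*z - 3*v^4 - 7*v^3*z^2 - 7*v^3*z - 5*v^2*z^3 - 5*v^2*z^2 + 42*v^2 - v*z^4 - v*z^3 - 13*v*z + z^2
(4) = 3*q^2 - 17
(5) = 9.0*j^5 - 2.64*j^4 - 1.32*j^3 - 6.61*j^2 + 5.46*j + 3.84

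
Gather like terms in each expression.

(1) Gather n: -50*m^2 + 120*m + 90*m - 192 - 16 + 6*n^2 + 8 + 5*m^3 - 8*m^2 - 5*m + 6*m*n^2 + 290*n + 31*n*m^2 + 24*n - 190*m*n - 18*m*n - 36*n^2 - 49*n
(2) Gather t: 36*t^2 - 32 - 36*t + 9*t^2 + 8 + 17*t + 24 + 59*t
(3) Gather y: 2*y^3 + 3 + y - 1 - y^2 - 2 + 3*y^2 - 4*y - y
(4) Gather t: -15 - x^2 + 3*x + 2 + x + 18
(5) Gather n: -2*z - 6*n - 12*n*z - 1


(1) = 5*m^3 - 58*m^2 + 205*m + n^2*(6*m - 30) + n*(31*m^2 - 208*m + 265) - 200
(2) = 45*t^2 + 40*t
(3) = 2*y^3 + 2*y^2 - 4*y
(4) = -x^2 + 4*x + 5
(5) = n*(-12*z - 6) - 2*z - 1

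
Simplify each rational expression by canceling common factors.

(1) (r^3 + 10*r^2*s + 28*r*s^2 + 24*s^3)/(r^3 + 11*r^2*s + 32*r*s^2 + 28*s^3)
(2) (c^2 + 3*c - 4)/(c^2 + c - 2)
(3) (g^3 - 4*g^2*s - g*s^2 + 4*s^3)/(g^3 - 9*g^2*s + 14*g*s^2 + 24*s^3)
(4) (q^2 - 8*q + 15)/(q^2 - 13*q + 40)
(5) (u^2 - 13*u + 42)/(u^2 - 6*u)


(1) = (r + 6*s)/(r + 7*s)
(2) = (c + 4)/(c + 2)
(3) = (-g + s)/(-g + 6*s)
(4) = (q - 3)/(q - 8)
(5) = (u - 7)/u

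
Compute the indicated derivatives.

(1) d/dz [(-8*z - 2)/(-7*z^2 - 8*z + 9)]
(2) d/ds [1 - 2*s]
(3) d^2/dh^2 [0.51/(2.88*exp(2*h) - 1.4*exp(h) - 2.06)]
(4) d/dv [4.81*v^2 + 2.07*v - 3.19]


(1) = 4*(-14*z^2 - 7*z - 22)/(49*z^4 + 112*z^3 - 62*z^2 - 144*z + 81)
(2) = -2
(3) = ((0.714 - 5.8752*exp(h))*(-2.88*exp(2*h) + 1.4*exp(h) + 2.06) - 0.51*(5.76*exp(h) - 1.4)*(11.52*exp(h) - 2.8)*exp(h))*exp(h)/(-2.88*exp(2*h) + 1.4*exp(h) + 2.06)^3
(4) = 9.62*v + 2.07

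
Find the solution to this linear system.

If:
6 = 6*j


Then:
j = 1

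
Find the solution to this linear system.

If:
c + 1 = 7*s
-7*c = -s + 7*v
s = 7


Then:
c = 48
s = 7
v = -47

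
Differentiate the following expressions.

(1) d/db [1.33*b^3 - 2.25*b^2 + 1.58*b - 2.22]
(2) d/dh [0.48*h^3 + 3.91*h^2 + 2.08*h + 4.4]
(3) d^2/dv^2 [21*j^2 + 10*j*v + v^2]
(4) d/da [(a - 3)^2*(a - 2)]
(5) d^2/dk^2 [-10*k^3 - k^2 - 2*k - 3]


(1) = 3.99*b^2 - 4.5*b + 1.58
(2) = 1.44*h^2 + 7.82*h + 2.08
(3) = 2
(4) = (a - 3)*(3*a - 7)
(5) = -60*k - 2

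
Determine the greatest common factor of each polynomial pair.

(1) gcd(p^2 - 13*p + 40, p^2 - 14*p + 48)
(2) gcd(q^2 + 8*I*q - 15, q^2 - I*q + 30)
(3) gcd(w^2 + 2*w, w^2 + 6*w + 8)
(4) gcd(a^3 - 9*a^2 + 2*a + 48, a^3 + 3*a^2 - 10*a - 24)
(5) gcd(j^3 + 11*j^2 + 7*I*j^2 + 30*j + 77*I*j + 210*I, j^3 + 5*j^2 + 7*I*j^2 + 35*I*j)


(1) = gcd((p - 8)*(p - 5), (p - 8)*(p - 6)) = p - 8
(2) = gcd((q + 3*I)*(q + 5*I), (q - 6*I)*(q + 5*I)) = q + 5*I
(3) = w + 2
(4) = gcd((a - 8)*(a - 3)*(a + 2), (a - 3)*(a + 2)*(a + 4)) = a^2 - a - 6
(5) = j^2 + j*(5 + 7*I) + 35*I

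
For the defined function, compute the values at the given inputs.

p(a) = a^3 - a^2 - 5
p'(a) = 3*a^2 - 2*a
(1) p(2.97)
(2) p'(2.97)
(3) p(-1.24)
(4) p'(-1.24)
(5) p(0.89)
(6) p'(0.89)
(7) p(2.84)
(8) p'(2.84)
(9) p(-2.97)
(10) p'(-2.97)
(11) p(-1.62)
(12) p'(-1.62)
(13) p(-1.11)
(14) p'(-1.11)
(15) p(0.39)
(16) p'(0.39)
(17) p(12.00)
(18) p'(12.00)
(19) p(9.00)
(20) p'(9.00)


(1) = 12.38
(2) = 20.52
(3) = -8.44
(4) = 7.09
(5) = -5.09
(6) = 0.60
(7) = 9.84
(8) = 18.52
(9) = -40.02
(10) = 32.40
(11) = -11.88
(12) = 11.11
(13) = -7.60
(14) = 5.92
(15) = -5.09
(16) = -0.32
(17) = 1579.00
(18) = 408.00
(19) = 643.00
(20) = 225.00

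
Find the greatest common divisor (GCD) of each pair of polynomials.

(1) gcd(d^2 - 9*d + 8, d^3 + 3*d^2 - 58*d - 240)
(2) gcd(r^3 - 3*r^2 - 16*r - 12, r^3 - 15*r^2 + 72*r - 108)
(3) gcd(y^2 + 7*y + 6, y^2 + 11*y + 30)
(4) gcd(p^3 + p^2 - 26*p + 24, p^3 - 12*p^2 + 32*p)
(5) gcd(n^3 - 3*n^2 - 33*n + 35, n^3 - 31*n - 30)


(1) = d - 8
(2) = r - 6
(3) = gcd((y + 1)*(y + 6), (y + 5)*(y + 6)) = y + 6
(4) = p - 4
(5) = n + 5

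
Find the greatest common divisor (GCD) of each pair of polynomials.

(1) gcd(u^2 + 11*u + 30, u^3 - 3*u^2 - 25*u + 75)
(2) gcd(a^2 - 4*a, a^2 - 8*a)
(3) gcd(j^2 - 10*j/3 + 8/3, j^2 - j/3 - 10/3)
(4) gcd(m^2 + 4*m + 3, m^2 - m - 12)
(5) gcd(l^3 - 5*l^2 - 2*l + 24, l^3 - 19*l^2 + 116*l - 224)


(1) = gcd((u + 5)*(u + 6), (u - 5)*(u - 3)*(u + 5)) = u + 5
(2) = gcd(a*(a - 4), a*(a - 8)) = a
(3) = j - 2
(4) = m + 3
(5) = gcd((l - 4)*(l - 3)*(l + 2), (l - 8)*(l - 7)*(l - 4)) = l - 4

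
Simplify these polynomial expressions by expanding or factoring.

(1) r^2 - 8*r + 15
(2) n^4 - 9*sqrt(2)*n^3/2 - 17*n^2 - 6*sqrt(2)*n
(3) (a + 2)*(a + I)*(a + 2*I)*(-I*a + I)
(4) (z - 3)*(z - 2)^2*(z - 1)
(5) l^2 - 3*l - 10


(1) = (r - 5)*(r - 3)
(2) = n*(n - 6*sqrt(2))*(n + sqrt(2)/2)*(n + sqrt(2))
(3) = -I*a^4 + 3*a^3 - I*a^3 + 3*a^2 + 4*I*a^2 - 6*a + 2*I*a - 4*I
(4) = z^4 - 8*z^3 + 23*z^2 - 28*z + 12
(5) = (l - 5)*(l + 2)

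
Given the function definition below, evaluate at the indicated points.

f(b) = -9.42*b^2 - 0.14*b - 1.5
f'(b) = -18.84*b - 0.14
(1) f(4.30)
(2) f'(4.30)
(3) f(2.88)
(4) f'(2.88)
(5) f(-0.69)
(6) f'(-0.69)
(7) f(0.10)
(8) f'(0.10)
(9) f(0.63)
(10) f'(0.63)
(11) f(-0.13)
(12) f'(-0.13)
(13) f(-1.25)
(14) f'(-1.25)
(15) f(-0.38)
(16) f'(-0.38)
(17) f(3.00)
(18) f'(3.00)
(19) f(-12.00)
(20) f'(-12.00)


(1) = -176.28
(2) = -81.15
(3) = -80.04
(4) = -54.40
(5) = -5.89
(6) = 12.86
(7) = -1.61
(8) = -2.02
(9) = -5.33
(10) = -12.01
(11) = -1.64
(12) = 2.31
(13) = -16.04
(14) = 23.41
(15) = -2.81
(16) = 7.02
(17) = -86.70
(18) = -56.66
(19) = -1356.30
(20) = 225.94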